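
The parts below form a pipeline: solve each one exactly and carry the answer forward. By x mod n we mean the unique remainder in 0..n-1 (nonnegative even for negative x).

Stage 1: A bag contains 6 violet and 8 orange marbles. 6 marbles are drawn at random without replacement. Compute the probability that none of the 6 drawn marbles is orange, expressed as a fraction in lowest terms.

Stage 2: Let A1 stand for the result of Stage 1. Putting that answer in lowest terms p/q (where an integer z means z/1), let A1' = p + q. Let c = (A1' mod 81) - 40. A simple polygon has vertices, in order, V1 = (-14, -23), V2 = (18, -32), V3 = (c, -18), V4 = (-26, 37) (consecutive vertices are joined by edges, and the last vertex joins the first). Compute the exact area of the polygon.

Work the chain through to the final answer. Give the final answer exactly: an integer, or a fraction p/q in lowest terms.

Stage 1: total draws C(14,6) = 3003; favorable C(6,6) = 1; P = 1/3003; answer 1/3003
Stage 2: A1 = 1/3003; threaded value p + q = 3004; c = -33; cross terms: (-14*-32 - 18*-23)=862, (18*-18 - -33*-32)=-1380, (-33*37 - -26*-18)=-1689, (-26*-23 - -14*37)=1116; twice the area = |-1091| = 1091; area = 1091/2; answer 1091/2

1091/2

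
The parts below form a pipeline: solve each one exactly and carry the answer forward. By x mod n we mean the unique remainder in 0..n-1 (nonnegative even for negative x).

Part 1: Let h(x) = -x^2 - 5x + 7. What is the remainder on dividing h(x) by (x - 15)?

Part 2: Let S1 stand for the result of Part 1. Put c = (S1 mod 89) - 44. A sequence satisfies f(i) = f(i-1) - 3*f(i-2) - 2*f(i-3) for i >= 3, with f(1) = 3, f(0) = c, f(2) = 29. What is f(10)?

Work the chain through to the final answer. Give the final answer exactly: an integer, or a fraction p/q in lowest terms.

-5191

Part 1: remainder = value at the root: -1*(15)^2 - 5*(15)^1 + 7 = (-225) + (-75) + (7) = -293; answer -293
Part 2: S1 = -293; c = 19; f(3) = 1*(29) - 3*(3) - 2*(19) = -18; iterating: f(3)=-18, f(4)=-111, f(5)=-115, f(6)=254, f(7)=821, f(8)=289, f(9)=-2682, f(10)=-5191; answer -5191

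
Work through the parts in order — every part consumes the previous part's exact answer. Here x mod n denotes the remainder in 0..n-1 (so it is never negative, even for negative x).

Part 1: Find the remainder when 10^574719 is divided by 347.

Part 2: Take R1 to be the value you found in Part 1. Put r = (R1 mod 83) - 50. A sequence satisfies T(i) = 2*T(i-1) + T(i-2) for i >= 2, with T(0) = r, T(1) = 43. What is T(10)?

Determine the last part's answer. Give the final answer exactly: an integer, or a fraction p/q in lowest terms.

64824

Part 1: squarings mod 347: 10^1=10, 10^2=100, 10^4=284, 10^8=152, 10^16=202, 10^32=205, 10^64=38, 10^128=56, 10^256=13, 10^512=169, 10^1024=107, 10^2048=345, 10^4096=4, 10^8192=16, 10^16384=256, 10^32768=300, 10^65536=127, 10^131072=167, 10^262144=129, 10^524288=332; 10^574719 = 10^1 * 10^2 * 10^4 * 10^8 * 10^16 * 10^32 * 10^64 * 10^128 * 10^1024 * 10^16384 * 10^32768 * 10^524288 = 12 (mod 347); answer 12
Part 2: R1 = 12; r = -38; T(2) = 2*(43) + 1*(-38) = 48; iterating: T(2)=48, T(3)=139, T(4)=326, T(5)=791, T(6)=1908, T(7)=4607, T(8)=11122, T(9)=26851, T(10)=64824; answer 64824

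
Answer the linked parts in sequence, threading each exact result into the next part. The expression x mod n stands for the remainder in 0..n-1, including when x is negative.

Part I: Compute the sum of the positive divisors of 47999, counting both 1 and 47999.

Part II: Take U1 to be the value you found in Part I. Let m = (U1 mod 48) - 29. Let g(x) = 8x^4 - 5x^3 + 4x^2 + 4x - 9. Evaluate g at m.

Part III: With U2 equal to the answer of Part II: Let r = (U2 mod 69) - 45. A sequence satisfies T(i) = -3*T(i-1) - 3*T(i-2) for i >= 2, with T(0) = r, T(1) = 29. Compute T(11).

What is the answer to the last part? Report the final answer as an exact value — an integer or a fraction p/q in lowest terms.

Part I: 47999 = 7 * 6857; sigma = (1 + 7) * (1 + 6857) = 8 * 6858 = 54864; answer 54864
Part II: U1 = 54864; m = -29; 8*(-29)^4 - 5*(-29)^3 + 4*(-29)^2 + 4*(-29)^1 - 9 = (5658248) + (121945) + (3364) + (-116) + (-9) = 5783432; answer 5783432
Part III: U2 = 5783432; r = 14; T(2) = -3*(29) - 3*(14) = -129; iterating: T(2)=-129, T(3)=300, T(4)=-513, T(5)=639, T(6)=-378, T(7)=-783, T(8)=3483, T(9)=-8100, T(10)=13851, T(11)=-17253; answer -17253

-17253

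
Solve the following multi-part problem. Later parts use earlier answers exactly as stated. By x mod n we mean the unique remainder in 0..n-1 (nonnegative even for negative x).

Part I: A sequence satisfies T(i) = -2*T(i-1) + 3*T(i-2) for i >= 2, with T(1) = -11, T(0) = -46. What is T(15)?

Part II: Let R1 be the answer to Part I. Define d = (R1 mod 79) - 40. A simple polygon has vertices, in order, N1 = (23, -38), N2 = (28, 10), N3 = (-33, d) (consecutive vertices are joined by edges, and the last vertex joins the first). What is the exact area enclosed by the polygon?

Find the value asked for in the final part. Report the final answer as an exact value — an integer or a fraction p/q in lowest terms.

1379

Part I: T(2) = -2*(-11) + 3*(-46) = -116; iterating: T(2)=-116, T(3)=199, T(4)=-746, T(5)=2089, T(6)=-6416, T(7)=19099, T(8)=-57446, T(9)=172189, T(10)=-516716, T(11)=1549999, T(12)=-4650146, T(13)=13950289, T(14)=-41851016, T(15)=125552899; answer 125552899
Part II: R1 = 125552899; d = -24; cross terms: (23*10 - 28*-38)=1294, (28*-24 - -33*10)=-342, (-33*-38 - 23*-24)=1806; twice the area = |2758| = 2758; area = 1379; answer 1379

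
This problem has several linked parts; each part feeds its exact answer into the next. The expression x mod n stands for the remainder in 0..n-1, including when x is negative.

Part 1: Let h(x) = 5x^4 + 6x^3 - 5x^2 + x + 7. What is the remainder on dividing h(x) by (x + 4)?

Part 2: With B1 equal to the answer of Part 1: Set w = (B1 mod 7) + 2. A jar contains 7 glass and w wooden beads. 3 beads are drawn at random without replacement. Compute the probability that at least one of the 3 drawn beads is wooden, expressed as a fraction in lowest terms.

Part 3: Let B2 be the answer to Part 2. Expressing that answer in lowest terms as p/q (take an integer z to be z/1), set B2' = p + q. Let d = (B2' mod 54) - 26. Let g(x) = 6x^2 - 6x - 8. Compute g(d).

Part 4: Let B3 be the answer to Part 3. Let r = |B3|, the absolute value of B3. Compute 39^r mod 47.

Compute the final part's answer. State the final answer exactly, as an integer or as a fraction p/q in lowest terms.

25

Part 1: remainder = value at the root: 5*(-4)^4 + 6*(-4)^3 - 5*(-4)^2 + 1*(-4)^1 + 7 = (1280) + (-384) + (-80) + (-4) + (7) = 819; answer 819
Part 2: B1 = 819; w = 2; total draws C(9,3) = 84; complement C(7,3) = 35; favorable 84 - 35 = 49; P = 7/12; answer 7/12
Part 3: B2 = 7/12; threaded value p + q = 19; d = -7; 6*(-7)^2 - 6*(-7)^1 - 8 = (294) + (42) + (-8) = 328; answer 328
Part 4: B3 = 328; r = 328; squarings mod 47: 39^1=39, 39^2=17, 39^4=7, 39^8=2, 39^16=4, 39^32=16, 39^64=21, 39^128=18, 39^256=42; 39^328 = 39^8 * 39^64 * 39^256 = 25 (mod 47); answer 25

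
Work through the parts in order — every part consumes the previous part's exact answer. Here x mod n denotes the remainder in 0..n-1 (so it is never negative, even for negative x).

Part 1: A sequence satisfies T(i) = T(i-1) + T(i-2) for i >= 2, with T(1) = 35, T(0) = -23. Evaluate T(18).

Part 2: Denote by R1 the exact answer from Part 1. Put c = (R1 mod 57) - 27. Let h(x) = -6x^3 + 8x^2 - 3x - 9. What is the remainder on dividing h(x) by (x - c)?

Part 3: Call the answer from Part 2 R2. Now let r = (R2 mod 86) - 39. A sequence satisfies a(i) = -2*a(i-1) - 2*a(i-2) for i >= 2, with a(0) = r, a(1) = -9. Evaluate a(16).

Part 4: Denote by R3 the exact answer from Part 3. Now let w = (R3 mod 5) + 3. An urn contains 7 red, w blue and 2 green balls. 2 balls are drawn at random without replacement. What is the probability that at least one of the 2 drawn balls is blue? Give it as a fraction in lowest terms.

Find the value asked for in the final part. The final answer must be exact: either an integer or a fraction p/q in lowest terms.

7/10

Part 1: T(2) = 1*(35) + 1*(-23) = 12; iterating: T(2)=12, T(3)=47, T(4)=59, T(5)=106, T(6)=165, T(7)=271, T(8)=436, T(9)=707, T(10)=1143, T(11)=1850, T(12)=2993, T(13)=4843, T(14)=7836, T(15)=12679, T(16)=20515, T(17)=33194, T(18)=53709; answer 53709
Part 2: R1 = 53709; c = -12; remainder = value at the root: -6*(-12)^3 + 8*(-12)^2 - 3*(-12)^1 - 9 = (10368) + (1152) + (36) + (-9) = 11547; answer 11547
Part 3: R2 = 11547; r = -16; a(2) = -2*(-9) - 2*(-16) = 50; iterating: a(2)=50, a(3)=-82, a(4)=64, a(5)=36, a(6)=-200, a(7)=328, a(8)=-256, a(9)=-144, a(10)=800, a(11)=-1312, a(12)=1024, a(13)=576, a(14)=-3200, a(15)=5248, a(16)=-4096; answer -4096
Part 4: R3 = -4096; w = 7; total draws C(16,2) = 120; complement C(9,2) = 36; favorable 120 - 36 = 84; P = 7/10; answer 7/10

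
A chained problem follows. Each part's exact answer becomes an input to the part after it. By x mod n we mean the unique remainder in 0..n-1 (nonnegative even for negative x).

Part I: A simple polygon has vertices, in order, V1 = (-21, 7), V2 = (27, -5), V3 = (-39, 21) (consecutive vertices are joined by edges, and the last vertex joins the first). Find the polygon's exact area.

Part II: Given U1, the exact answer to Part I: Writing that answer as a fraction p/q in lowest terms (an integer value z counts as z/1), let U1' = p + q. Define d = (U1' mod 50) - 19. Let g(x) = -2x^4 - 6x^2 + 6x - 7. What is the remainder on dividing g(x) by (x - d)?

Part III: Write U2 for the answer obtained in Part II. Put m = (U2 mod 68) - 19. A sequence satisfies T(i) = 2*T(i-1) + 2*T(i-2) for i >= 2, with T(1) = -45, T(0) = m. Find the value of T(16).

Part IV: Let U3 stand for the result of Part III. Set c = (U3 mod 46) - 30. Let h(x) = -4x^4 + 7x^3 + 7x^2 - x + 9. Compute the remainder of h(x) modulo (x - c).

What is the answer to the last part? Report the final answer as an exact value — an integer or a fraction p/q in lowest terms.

Part I: cross terms: (-21*-5 - 27*7)=-84, (27*21 - -39*-5)=372, (-39*7 - -21*21)=168; twice the area = |456| = 456; area = 228; answer 228
Part II: U1 = 228; threaded value p + q = 229; d = 10; remainder = value at the root: -2*(10)^4 - 6*(10)^2 + 6*(10)^1 - 7 = (-20000) + (-600) + (60) + (-7) = -20547; answer -20547
Part III: U2 = -20547; m = 38; T(2) = 2*(-45) + 2*(38) = -14; iterating: T(2)=-14, T(3)=-118, T(4)=-264, T(5)=-764, T(6)=-2056, T(7)=-5640, T(8)=-15392, T(9)=-42064, T(10)=-114912, T(11)=-313952, T(12)=-857728, T(13)=-2343360, T(14)=-6402176, T(15)=-17491072, T(16)=-47786496; answer -47786496
Part IV: U3 = -47786496; c = -24; remainder = value at the root: -4*(-24)^4 + 7*(-24)^3 + 7*(-24)^2 - 1*(-24)^1 + 9 = (-1327104) + (-96768) + (4032) + (24) + (9) = -1419807; answer -1419807

-1419807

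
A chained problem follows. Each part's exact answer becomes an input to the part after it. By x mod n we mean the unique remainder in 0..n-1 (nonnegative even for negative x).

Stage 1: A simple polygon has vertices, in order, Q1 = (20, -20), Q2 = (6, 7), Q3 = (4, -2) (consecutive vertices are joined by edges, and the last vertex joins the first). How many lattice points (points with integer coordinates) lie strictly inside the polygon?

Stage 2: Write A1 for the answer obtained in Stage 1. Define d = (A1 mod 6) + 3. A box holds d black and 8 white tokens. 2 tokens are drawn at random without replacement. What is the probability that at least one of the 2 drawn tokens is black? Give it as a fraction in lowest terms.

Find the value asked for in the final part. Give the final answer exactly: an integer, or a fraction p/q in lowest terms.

23/30

Stage 1: cross terms: (20*7 - 6*-20)=260, (6*-2 - 4*7)=-40, (4*-20 - 20*-2)=-40; twice the area = |180| = 180; area = 90; boundary points = 1 + 1 + 2 = 4; strictly interior points = area - boundary/2 + 1 = 89; answer 89
Stage 2: A1 = 89; d = 8; total draws C(16,2) = 120; complement C(8,2) = 28; favorable 120 - 28 = 92; P = 23/30; answer 23/30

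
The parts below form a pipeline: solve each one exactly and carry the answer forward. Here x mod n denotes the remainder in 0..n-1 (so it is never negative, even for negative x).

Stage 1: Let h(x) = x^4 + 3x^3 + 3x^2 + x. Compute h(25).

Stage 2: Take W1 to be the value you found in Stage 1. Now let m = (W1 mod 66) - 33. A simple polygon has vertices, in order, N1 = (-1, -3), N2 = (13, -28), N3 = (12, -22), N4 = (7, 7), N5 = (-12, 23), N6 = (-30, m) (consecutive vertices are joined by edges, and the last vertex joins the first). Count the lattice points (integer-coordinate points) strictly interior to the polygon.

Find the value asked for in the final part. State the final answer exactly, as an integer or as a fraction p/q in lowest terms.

Stage 1: 1*(25)^4 + 3*(25)^3 + 3*(25)^2 + 1*(25)^1 = (390625) + (46875) + (1875) + (25) = 439400; answer 439400
Stage 2: W1 = 439400; m = 5; cross terms: (-1*-28 - 13*-3)=67, (13*-22 - 12*-28)=50, (12*7 - 7*-22)=238, (7*23 - -12*7)=245, (-12*5 - -30*23)=630, (-30*-3 - -1*5)=95; twice the area = |1325| = 1325; area = 1325/2; boundary points = 1 + 1 + 1 + 1 + 18 + 1 = 23; strictly interior points = area - boundary/2 + 1 = 652; answer 652

652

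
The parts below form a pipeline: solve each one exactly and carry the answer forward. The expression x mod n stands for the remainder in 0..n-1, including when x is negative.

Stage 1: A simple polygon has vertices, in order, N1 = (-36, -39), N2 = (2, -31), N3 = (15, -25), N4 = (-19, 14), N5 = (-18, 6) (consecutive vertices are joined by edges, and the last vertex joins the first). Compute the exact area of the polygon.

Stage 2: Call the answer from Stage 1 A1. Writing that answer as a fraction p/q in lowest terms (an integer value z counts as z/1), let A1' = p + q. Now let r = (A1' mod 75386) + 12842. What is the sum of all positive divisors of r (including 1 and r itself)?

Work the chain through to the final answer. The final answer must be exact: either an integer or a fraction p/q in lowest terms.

19456

Stage 1: cross terms: (-36*-31 - 2*-39)=1194, (2*-25 - 15*-31)=415, (15*14 - -19*-25)=-265, (-19*6 - -18*14)=138, (-18*-39 - -36*6)=918; twice the area = |2400| = 2400; area = 1200; answer 1200
Stage 2: A1 = 1200; threaded value p + q = 1201; r = 14043; 14043 = 3 * 31 * 151; sigma = (1 + 3) * (1 + 31) * (1 + 151) = 4 * 32 * 152 = 19456; answer 19456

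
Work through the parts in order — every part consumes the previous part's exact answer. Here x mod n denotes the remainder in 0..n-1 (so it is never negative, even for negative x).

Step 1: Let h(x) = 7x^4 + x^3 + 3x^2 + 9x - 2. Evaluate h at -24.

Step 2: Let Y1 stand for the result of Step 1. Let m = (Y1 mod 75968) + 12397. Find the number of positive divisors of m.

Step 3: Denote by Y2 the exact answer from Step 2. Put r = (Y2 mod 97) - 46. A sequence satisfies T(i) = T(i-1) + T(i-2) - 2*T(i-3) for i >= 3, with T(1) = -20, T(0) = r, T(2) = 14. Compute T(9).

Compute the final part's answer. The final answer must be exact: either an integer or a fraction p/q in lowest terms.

-322

Step 1: 7*(-24)^4 + 1*(-24)^3 + 3*(-24)^2 + 9*(-24)^1 - 2 = (2322432) + (-13824) + (1728) + (-216) + (-2) = 2310118; answer 2310118
Step 2: Y1 = 2310118; m = 43475; 43475 = 5^2 * 37 * 47; number of divisors = (2+1) * (1+1) * (1+1) = 12; answer 12
Step 3: Y2 = 12; r = -34; T(3) = 1*(14) + 1*(-20) - 2*(-34) = 62; iterating: T(3)=62, T(4)=116, T(5)=150, T(6)=142, T(7)=60, T(8)=-98, T(9)=-322; answer -322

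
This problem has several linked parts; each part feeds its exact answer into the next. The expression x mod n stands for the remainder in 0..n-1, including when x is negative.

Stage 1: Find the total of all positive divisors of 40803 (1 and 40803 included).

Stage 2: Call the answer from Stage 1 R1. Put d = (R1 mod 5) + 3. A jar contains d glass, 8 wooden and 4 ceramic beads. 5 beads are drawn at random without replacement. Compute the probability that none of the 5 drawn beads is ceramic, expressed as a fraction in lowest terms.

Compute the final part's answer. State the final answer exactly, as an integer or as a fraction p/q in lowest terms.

Stage 1: 40803 = 3 * 7 * 29 * 67; sigma = (1 + 3) * (1 + 7) * (1 + 29) * (1 + 67) = 4 * 8 * 30 * 68 = 65280; answer 65280
Stage 2: R1 = 65280; d = 3; total draws C(15,5) = 3003; favorable C(11,5) = 462; P = 2/13; answer 2/13

2/13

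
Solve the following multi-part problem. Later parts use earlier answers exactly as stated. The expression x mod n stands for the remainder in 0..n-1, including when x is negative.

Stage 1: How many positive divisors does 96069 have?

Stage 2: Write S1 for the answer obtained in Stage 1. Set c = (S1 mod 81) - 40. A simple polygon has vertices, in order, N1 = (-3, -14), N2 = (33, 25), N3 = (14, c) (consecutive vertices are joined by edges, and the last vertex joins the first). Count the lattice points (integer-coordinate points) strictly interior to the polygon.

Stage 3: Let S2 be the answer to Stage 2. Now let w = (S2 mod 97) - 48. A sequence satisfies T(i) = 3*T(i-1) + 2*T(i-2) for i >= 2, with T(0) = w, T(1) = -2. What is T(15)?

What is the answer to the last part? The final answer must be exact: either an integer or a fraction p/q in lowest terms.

293173052

Stage 1: 96069 = 3 * 31 * 1033; number of divisors = (1+1) * (1+1) * (1+1) = 8; answer 8
Stage 2: S1 = 8; c = -32; cross terms: (-3*25 - 33*-14)=387, (33*-32 - 14*25)=-1406, (14*-14 - -3*-32)=-292; twice the area = |-1311| = 1311; area = 1311/2; boundary points = 3 + 19 + 1 = 23; strictly interior points = area - boundary/2 + 1 = 645; answer 645
Stage 3: S2 = 645; w = 15; T(2) = 3*(-2) + 2*(15) = 24; iterating: T(2)=24, T(3)=68, T(4)=252, T(5)=892, T(6)=3180, T(7)=11324, T(8)=40332, T(9)=143644, T(10)=511596, T(11)=1822076, T(12)=6489420, T(13)=23112412, T(14)=82316076, T(15)=293173052; answer 293173052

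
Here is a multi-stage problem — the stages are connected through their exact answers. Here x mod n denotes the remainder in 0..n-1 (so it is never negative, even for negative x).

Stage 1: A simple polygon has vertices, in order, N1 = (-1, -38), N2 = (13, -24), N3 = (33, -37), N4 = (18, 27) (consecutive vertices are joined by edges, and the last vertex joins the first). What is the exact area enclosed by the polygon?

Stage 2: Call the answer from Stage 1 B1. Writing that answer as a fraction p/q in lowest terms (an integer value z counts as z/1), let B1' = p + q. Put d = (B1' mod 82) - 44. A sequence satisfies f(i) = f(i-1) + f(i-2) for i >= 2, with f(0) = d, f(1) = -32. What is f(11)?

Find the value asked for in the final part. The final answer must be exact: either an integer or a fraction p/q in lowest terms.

-4773

Stage 1: cross terms: (-1*-24 - 13*-38)=518, (13*-37 - 33*-24)=311, (33*27 - 18*-37)=1557, (18*-38 - -1*27)=-657; twice the area = |1729| = 1729; area = 1729/2; answer 1729/2
Stage 2: B1 = 1729/2; threaded value p + q = 1731; d = -35; f(2) = 1*(-32) + 1*(-35) = -67; iterating: f(2)=-67, f(3)=-99, f(4)=-166, f(5)=-265, f(6)=-431, f(7)=-696, f(8)=-1127, f(9)=-1823, f(10)=-2950, f(11)=-4773; answer -4773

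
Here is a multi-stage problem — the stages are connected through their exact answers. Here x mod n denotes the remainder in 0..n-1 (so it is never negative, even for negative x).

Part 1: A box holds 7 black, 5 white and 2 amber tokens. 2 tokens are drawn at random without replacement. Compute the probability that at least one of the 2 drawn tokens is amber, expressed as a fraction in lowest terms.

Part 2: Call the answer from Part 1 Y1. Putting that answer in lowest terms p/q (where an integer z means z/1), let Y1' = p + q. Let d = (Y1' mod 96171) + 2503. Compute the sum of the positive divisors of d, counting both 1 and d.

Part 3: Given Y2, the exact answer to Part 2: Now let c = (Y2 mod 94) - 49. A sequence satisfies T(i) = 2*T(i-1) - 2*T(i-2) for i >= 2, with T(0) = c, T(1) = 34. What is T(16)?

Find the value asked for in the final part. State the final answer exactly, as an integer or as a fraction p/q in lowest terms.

Part 1: total draws C(14,2) = 91; complement C(12,2) = 66; favorable 91 - 66 = 25; P = 25/91; answer 25/91
Part 2: Y1 = 25/91; threaded value p + q = 116; d = 2619; 2619 = 3^3 * 97; sigma = (1 + 3 + 9 + 27) * (1 + 97) = 40 * 98 = 3920; answer 3920
Part 3: Y2 = 3920; c = 17; T(2) = 2*(34) - 2*(17) = 34; iterating: T(2)=34, T(3)=0, T(4)=-68, T(5)=-136, T(6)=-136, T(7)=0, T(8)=272, T(9)=544, T(10)=544, T(11)=0, T(12)=-1088, T(13)=-2176, T(14)=-2176, T(15)=0, T(16)=4352; answer 4352

4352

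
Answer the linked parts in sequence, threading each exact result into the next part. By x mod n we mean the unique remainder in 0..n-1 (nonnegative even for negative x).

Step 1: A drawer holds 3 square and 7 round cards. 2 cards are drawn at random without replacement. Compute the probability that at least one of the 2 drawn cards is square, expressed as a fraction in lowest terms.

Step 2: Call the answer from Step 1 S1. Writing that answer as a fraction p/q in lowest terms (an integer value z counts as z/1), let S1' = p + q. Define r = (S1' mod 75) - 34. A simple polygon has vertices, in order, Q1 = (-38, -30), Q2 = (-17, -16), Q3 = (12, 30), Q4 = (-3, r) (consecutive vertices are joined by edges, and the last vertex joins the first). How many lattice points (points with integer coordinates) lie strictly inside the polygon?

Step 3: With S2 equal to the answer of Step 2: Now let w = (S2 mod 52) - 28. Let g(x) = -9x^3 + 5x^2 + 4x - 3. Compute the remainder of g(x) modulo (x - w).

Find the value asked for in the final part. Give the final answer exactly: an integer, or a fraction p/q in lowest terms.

-189

Step 1: total draws C(10,2) = 45; complement C(7,2) = 21; favorable 45 - 21 = 24; P = 8/15; answer 8/15
Step 2: S1 = 8/15; threaded value p + q = 23; r = -11; cross terms: (-38*-16 - -17*-30)=98, (-17*30 - 12*-16)=-318, (12*-11 - -3*30)=-42, (-3*-30 - -38*-11)=-328; twice the area = |-590| = 590; area = 295; boundary points = 7 + 1 + 1 + 1 = 10; strictly interior points = area - boundary/2 + 1 = 291; answer 291
Step 3: S2 = 291; w = 3; remainder = value at the root: -9*(3)^3 + 5*(3)^2 + 4*(3)^1 - 3 = (-243) + (45) + (12) + (-3) = -189; answer -189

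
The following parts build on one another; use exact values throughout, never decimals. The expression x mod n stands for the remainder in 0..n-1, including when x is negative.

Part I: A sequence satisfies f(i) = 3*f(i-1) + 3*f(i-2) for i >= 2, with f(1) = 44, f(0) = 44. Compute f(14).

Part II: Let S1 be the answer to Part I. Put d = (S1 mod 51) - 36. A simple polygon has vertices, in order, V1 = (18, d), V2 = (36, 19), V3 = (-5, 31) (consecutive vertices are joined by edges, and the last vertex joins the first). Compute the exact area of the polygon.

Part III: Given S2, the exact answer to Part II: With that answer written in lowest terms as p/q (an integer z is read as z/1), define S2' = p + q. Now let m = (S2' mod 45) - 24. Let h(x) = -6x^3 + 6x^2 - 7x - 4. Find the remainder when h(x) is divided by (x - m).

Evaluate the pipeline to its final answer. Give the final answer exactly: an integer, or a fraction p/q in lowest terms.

Part I: f(2) = 3*(44) + 3*(44) = 264; iterating: f(2)=264, f(3)=924, f(4)=3564, f(5)=13464, f(6)=51084, f(7)=193644, f(8)=734184, f(9)=2783484, f(10)=10553004, f(11)=40009464, f(12)=151687404, f(13)=575090604, f(14)=2180334024; answer 2180334024
Part II: S1 = 2180334024; d = -9; cross terms: (18*19 - 36*-9)=666, (36*31 - -5*19)=1211, (-5*-9 - 18*31)=-513; twice the area = |1364| = 1364; area = 682; answer 682
Part III: S2 = 682; threaded value p + q = 683; m = -16; remainder = value at the root: -6*(-16)^3 + 6*(-16)^2 - 7*(-16)^1 - 4 = (24576) + (1536) + (112) + (-4) = 26220; answer 26220

26220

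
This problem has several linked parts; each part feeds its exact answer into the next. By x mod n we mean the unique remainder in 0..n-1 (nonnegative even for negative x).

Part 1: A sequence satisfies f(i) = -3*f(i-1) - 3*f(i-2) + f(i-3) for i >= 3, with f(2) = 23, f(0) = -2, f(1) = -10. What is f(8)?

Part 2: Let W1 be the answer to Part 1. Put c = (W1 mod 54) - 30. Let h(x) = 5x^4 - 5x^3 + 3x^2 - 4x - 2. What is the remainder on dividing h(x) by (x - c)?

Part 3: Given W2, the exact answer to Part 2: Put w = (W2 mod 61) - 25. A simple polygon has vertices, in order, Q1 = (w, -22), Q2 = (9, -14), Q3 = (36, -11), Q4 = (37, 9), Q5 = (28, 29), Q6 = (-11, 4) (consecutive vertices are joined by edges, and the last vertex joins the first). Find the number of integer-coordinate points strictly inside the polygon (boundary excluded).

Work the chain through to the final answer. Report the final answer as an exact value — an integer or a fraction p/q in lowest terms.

Part 1: f(3) = -3*(23) - 3*(-10) + 1*(-2) = -41; iterating: f(3)=-41, f(4)=44, f(5)=14, f(6)=-215, f(7)=647, f(8)=-1282; answer -1282
Part 2: W1 = -1282; c = -16; remainder = value at the root: 5*(-16)^4 - 5*(-16)^3 + 3*(-16)^2 - 4*(-16)^1 - 2 = (327680) + (20480) + (768) + (64) + (-2) = 348990; answer 348990
Part 3: W2 = 348990; w = -16; cross terms: (-16*-14 - 9*-22)=422, (9*-11 - 36*-14)=405, (36*9 - 37*-11)=731, (37*29 - 28*9)=821, (28*4 - -11*29)=431, (-11*-22 - -16*4)=306; twice the area = |3116| = 3116; area = 1558; boundary points = 1 + 3 + 1 + 1 + 1 + 1 = 8; strictly interior points = area - boundary/2 + 1 = 1555; answer 1555

1555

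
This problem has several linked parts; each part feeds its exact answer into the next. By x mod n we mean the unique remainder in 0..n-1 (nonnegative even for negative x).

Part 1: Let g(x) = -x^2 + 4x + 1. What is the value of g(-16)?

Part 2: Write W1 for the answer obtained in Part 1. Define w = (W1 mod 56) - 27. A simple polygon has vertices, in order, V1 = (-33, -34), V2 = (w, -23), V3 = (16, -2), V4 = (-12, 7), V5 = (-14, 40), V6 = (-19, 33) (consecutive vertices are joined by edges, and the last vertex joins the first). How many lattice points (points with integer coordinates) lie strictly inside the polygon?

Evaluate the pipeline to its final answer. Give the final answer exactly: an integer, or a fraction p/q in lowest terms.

1271

Part 1: -1*(-16)^2 + 4*(-16)^1 + 1 = (-256) + (-64) + (1) = -319; answer -319
Part 2: W1 = -319; w = -10; cross terms: (-33*-23 - -10*-34)=419, (-10*-2 - 16*-23)=388, (16*7 - -12*-2)=88, (-12*40 - -14*7)=-382, (-14*33 - -19*40)=298, (-19*-34 - -33*33)=1735; twice the area = |2546| = 2546; area = 1273; boundary points = 1 + 1 + 1 + 1 + 1 + 1 = 6; strictly interior points = area - boundary/2 + 1 = 1271; answer 1271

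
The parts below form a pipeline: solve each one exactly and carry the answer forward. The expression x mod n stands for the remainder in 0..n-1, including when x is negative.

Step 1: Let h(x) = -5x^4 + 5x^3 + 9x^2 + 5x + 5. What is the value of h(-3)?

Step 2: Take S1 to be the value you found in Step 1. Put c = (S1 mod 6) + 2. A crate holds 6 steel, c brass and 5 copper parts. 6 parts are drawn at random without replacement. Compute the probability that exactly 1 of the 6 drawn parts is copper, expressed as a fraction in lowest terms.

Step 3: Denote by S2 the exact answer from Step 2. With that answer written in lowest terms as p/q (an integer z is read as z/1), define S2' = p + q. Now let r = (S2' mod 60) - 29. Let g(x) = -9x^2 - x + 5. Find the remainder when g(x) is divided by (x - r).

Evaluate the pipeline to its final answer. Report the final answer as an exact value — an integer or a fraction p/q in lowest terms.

Step 1: -5*(-3)^4 + 5*(-3)^3 + 9*(-3)^2 + 5*(-3)^1 + 5 = (-405) + (-135) + (81) + (-15) + (5) = -469; answer -469
Step 2: S1 = -469; c = 7; total draws C(18,6) = 18564; favorable C(5,1)*C(13,5) = 6435; P = 165/476; answer 165/476
Step 3: S2 = 165/476; threaded value p + q = 641; r = 12; remainder = value at the root: -9*(12)^2 - 1*(12)^1 + 5 = (-1296) + (-12) + (5) = -1303; answer -1303

-1303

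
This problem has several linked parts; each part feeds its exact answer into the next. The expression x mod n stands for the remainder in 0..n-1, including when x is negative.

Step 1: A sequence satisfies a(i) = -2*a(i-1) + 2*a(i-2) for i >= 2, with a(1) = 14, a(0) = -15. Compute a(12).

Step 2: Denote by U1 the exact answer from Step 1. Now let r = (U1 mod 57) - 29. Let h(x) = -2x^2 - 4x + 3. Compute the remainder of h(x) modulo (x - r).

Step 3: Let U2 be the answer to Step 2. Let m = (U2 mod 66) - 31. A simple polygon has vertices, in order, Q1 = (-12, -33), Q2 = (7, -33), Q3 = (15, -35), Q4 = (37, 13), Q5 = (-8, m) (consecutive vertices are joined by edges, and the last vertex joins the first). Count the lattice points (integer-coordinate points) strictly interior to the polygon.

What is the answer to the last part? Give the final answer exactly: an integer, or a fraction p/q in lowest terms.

1258

Step 1: a(2) = -2*(14) + 2*(-15) = -58; iterating: a(2)=-58, a(3)=144, a(4)=-404, a(5)=1096, a(6)=-3000, a(7)=8192, a(8)=-22384, a(9)=61152, a(10)=-167072, a(11)=456448, a(12)=-1247040; answer -1247040
Step 2: U1 = -1247040; r = -23; remainder = value at the root: -2*(-23)^2 - 4*(-23)^1 + 3 = (-1058) + (92) + (3) = -963; answer -963
Step 3: U2 = -963; m = -4; cross terms: (-12*-33 - 7*-33)=627, (7*-35 - 15*-33)=250, (15*13 - 37*-35)=1490, (37*-4 - -8*13)=-44, (-8*-33 - -12*-4)=216; twice the area = |2539| = 2539; area = 2539/2; boundary points = 19 + 2 + 2 + 1 + 1 = 25; strictly interior points = area - boundary/2 + 1 = 1258; answer 1258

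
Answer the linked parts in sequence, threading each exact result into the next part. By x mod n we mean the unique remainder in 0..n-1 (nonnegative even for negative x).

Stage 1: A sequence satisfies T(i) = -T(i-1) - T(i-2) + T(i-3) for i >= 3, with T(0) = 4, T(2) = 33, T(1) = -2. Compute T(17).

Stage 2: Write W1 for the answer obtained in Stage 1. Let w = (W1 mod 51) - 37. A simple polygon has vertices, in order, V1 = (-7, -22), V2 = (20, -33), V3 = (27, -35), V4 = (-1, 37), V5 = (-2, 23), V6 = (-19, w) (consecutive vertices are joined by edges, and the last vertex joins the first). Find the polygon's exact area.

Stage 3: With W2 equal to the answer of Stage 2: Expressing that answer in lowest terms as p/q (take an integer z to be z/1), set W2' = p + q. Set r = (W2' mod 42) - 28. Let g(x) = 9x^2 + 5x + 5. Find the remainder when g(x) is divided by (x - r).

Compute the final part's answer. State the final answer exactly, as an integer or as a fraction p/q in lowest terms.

1955

Stage 1: T(3) = -1*(33) - 1*(-2) + 1*(4) = -27; iterating: T(3)=-27, T(4)=-8, T(5)=68, T(6)=-87, T(7)=11, T(8)=144, T(9)=-242, T(10)=109, T(11)=277, T(12)=-628, T(13)=460, T(14)=445, T(15)=-1533, T(16)=1548, T(17)=430; answer 430
Stage 2: W1 = 430; w = -15; cross terms: (-7*-33 - 20*-22)=671, (20*-35 - 27*-33)=191, (27*37 - -1*-35)=964, (-1*23 - -2*37)=51, (-2*-15 - -19*23)=467, (-19*-22 - -7*-15)=313; twice the area = |2657| = 2657; area = 2657/2; answer 2657/2
Stage 3: W2 = 2657/2; threaded value p + q = 2659; r = -15; remainder = value at the root: 9*(-15)^2 + 5*(-15)^1 + 5 = (2025) + (-75) + (5) = 1955; answer 1955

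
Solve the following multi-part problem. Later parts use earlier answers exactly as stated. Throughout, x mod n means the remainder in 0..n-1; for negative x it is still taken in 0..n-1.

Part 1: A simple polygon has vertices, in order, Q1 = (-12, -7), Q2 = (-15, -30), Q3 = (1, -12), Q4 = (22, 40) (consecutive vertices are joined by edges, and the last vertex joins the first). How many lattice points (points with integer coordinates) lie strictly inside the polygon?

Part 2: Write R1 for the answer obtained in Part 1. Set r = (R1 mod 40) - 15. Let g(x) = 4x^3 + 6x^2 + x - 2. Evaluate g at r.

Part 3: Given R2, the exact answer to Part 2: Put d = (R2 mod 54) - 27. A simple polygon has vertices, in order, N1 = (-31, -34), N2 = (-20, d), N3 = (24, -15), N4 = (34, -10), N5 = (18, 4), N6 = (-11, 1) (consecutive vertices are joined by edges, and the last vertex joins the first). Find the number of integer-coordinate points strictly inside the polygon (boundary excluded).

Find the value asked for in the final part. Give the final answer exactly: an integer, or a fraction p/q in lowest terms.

770

Part 1: cross terms: (-12*-30 - -15*-7)=255, (-15*-12 - 1*-30)=210, (1*40 - 22*-12)=304, (22*-7 - -12*40)=326; twice the area = |1095| = 1095; area = 1095/2; boundary points = 1 + 2 + 1 + 1 = 5; strictly interior points = area - boundary/2 + 1 = 546; answer 546
Part 2: R1 = 546; r = 11; 4*(11)^3 + 6*(11)^2 + 1*(11)^1 - 2 = (5324) + (726) + (11) + (-2) = 6059; answer 6059
Part 3: R2 = 6059; d = -16; cross terms: (-31*-16 - -20*-34)=-184, (-20*-15 - 24*-16)=684, (24*-10 - 34*-15)=270, (34*4 - 18*-10)=316, (18*1 - -11*4)=62, (-11*-34 - -31*1)=405; twice the area = |1553| = 1553; area = 1553/2; boundary points = 1 + 1 + 5 + 2 + 1 + 5 = 15; strictly interior points = area - boundary/2 + 1 = 770; answer 770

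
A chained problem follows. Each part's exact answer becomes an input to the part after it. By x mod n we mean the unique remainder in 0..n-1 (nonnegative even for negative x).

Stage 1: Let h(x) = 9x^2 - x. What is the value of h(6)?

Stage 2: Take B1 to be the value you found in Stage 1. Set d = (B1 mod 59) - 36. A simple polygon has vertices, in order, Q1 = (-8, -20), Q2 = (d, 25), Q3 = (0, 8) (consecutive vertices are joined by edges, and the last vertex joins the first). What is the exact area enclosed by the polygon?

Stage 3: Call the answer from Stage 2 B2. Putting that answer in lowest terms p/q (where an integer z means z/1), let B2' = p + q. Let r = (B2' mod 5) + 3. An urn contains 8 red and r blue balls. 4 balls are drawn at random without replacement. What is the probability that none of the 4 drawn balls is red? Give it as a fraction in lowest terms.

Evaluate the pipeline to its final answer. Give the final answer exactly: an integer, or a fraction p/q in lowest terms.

Stage 1: 9*(6)^2 - 1*(6)^1 = (324) + (-6) = 318; answer 318
Stage 2: B1 = 318; d = -13; cross terms: (-8*25 - -13*-20)=-460, (-13*8 - 0*25)=-104, (0*-20 - -8*8)=64; twice the area = |-500| = 500; area = 250; answer 250
Stage 3: B2 = 250; threaded value p + q = 251; r = 4; total draws C(12,4) = 495; favorable C(4,4) = 1; P = 1/495; answer 1/495

1/495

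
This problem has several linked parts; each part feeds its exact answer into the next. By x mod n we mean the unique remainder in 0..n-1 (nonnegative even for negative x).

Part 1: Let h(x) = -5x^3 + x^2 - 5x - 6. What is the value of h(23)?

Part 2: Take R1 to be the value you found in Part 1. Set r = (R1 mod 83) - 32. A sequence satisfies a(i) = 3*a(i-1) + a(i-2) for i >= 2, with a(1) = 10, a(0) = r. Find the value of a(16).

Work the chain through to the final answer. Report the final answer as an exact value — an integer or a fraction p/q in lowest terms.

Part 1: -5*(23)^3 + 1*(23)^2 - 5*(23)^1 - 6 = (-60835) + (529) + (-115) + (-6) = -60427; answer -60427
Part 2: R1 = -60427; r = 48; a(2) = 3*(10) + 1*(48) = 78; iterating: a(2)=78, a(3)=244, a(4)=810, a(5)=2674, a(6)=8832, a(7)=29170, a(8)=96342, a(9)=318196, a(10)=1050930, a(11)=3470986, a(12)=11463888, a(13)=37862650, a(14)=125051838, a(15)=413018164, a(16)=1364106330; answer 1364106330

1364106330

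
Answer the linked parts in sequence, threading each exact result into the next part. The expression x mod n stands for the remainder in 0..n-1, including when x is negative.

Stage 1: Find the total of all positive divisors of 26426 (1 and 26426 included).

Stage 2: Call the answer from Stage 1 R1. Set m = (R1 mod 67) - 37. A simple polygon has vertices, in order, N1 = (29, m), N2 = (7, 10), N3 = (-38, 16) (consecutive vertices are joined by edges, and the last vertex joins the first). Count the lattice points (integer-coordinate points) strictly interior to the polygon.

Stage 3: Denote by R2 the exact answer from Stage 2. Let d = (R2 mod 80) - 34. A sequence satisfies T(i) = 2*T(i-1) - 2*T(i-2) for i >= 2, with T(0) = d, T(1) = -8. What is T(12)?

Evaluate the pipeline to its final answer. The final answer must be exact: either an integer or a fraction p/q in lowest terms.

128

Stage 1: 26426 = 2 * 73 * 181; sigma = (1 + 2) * (1 + 73) * (1 + 181) = 3 * 74 * 182 = 40404; answer 40404
Stage 2: R1 = 40404; m = -34; cross terms: (29*10 - 7*-34)=528, (7*16 - -38*10)=492, (-38*-34 - 29*16)=828; twice the area = |1848| = 1848; area = 924; boundary points = 22 + 3 + 1 = 26; strictly interior points = area - boundary/2 + 1 = 912; answer 912
Stage 3: R2 = 912; d = -2; T(2) = 2*(-8) - 2*(-2) = -12; iterating: T(2)=-12, T(3)=-8, T(4)=8, T(5)=32, T(6)=48, T(7)=32, T(8)=-32, T(9)=-128, T(10)=-192, T(11)=-128, T(12)=128; answer 128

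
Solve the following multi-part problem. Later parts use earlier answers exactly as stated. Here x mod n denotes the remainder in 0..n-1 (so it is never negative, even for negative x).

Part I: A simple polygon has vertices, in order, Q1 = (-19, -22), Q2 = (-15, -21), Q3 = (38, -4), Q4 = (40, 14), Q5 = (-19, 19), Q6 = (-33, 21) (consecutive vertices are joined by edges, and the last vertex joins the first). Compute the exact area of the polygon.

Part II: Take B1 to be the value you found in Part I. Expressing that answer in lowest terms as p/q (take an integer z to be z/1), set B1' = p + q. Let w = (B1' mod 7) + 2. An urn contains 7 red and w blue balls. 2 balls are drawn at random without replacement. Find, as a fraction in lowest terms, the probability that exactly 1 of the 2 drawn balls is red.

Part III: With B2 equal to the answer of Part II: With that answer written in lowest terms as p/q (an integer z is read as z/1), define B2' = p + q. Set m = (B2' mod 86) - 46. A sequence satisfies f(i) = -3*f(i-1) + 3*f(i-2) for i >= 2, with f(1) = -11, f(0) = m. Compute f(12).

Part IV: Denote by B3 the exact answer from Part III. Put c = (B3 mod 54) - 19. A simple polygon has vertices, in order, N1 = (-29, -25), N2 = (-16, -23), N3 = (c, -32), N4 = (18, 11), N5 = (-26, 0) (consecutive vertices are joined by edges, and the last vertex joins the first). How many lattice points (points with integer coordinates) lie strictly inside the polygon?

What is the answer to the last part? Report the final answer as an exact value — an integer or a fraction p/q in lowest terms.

815

Part I: cross terms: (-19*-21 - -15*-22)=69, (-15*-4 - 38*-21)=858, (38*14 - 40*-4)=692, (40*19 - -19*14)=1026, (-19*21 - -33*19)=228, (-33*-22 - -19*21)=1125; twice the area = |3998| = 3998; area = 1999; answer 1999
Part II: B1 = 1999; threaded value p + q = 2000; w = 7; total draws C(14,2) = 91; favorable C(7,1)*C(7,1) = 49; P = 7/13; answer 7/13
Part III: B2 = 7/13; threaded value p + q = 20; m = -26; f(2) = -3*(-11) + 3*(-26) = -45; iterating: f(2)=-45, f(3)=102, f(4)=-441, f(5)=1629, f(6)=-6210, f(7)=23517, f(8)=-89181, f(9)=338094, f(10)=-1281825, f(11)=4859757, f(12)=-18424746; answer -18424746
Part IV: B3 = -18424746; c = -19; cross terms: (-29*-23 - -16*-25)=267, (-16*-32 - -19*-23)=75, (-19*11 - 18*-32)=367, (18*0 - -26*11)=286, (-26*-25 - -29*0)=650; twice the area = |1645| = 1645; area = 1645/2; boundary points = 1 + 3 + 1 + 11 + 1 = 17; strictly interior points = area - boundary/2 + 1 = 815; answer 815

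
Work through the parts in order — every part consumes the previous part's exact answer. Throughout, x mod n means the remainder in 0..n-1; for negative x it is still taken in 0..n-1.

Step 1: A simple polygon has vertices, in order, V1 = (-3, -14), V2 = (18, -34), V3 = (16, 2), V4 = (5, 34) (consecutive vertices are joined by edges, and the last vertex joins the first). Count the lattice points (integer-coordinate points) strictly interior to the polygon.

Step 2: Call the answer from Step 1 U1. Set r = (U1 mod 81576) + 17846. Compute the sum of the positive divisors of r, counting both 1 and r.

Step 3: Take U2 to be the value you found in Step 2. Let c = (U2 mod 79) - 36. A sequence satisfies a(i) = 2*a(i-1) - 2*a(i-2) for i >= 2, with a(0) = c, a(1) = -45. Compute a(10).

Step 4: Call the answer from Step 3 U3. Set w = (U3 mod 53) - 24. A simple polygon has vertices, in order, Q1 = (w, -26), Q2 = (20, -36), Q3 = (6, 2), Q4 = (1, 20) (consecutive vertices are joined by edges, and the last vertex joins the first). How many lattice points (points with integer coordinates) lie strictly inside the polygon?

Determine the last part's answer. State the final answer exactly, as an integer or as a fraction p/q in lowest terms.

628

Step 1: cross terms: (-3*-34 - 18*-14)=354, (18*2 - 16*-34)=580, (16*34 - 5*2)=534, (5*-14 - -3*34)=32; twice the area = |1500| = 1500; area = 750; boundary points = 1 + 2 + 1 + 8 = 12; strictly interior points = area - boundary/2 + 1 = 745; answer 745
Step 2: U1 = 745; r = 18591; 18591 = 3 * 6197; sigma = (1 + 3) * (1 + 6197) = 4 * 6198 = 24792; answer 24792
Step 3: U2 = 24792; c = 29; a(2) = 2*(-45) - 2*(29) = -148; iterating: a(2)=-148, a(3)=-206, a(4)=-116, a(5)=180, a(6)=592, a(7)=824, a(8)=464, a(9)=-720, a(10)=-2368; answer -2368
Step 4: U3 = -2368; w = -7; cross terms: (-7*-36 - 20*-26)=772, (20*2 - 6*-36)=256, (6*20 - 1*2)=118, (1*-26 - -7*20)=114; twice the area = |1260| = 1260; area = 630; boundary points = 1 + 2 + 1 + 2 = 6; strictly interior points = area - boundary/2 + 1 = 628; answer 628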